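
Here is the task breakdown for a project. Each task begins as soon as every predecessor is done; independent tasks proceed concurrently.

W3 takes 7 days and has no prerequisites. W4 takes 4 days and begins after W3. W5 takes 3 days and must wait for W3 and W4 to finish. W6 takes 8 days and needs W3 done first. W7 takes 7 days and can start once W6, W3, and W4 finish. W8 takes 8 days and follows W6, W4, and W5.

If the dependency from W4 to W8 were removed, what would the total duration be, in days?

Original critical path: W3→W6→W8 = 7+8+8 = 23 ⇒ 23 days.
Dropping W4→W8 doesn't change W8's earliest start (15); another predecessor still binds.
After: W3→W6→W8 = 7+8+8 = 23 → 23 days.

23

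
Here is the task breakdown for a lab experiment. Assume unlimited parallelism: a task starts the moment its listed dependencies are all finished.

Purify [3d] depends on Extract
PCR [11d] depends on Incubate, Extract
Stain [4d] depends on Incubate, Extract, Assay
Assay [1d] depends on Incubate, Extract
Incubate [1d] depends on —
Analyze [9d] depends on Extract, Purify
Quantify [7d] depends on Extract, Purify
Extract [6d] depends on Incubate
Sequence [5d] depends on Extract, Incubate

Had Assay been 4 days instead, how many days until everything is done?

19

The binding path is Incubate→Extract→Purify→Analyze = 1+6+3+9 = 19; finish at 19 days.
The longest path through Assay is only 12 days, so Assay has float 7.
The critical path is still Incubate→Extract→Purify→Analyze; finish is now 19 days.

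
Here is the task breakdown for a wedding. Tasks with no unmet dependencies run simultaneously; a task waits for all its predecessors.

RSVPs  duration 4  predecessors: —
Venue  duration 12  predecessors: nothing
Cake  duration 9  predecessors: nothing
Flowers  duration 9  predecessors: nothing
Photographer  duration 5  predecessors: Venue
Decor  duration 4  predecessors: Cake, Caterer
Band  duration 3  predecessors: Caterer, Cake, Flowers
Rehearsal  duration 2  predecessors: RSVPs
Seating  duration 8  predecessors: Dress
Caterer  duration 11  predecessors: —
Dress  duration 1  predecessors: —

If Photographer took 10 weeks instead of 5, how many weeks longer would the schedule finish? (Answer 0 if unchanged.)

Baseline: Venue→Photographer = 12+5 = 17 → 17 weeks.
Photographer is on the critical path; changing it to 10 makes that path 22 weeks.
The critical path is still Venue→Photographer; finish is now 22 weeks.
Change in finish: 22 − 17 = +5 weeks.

5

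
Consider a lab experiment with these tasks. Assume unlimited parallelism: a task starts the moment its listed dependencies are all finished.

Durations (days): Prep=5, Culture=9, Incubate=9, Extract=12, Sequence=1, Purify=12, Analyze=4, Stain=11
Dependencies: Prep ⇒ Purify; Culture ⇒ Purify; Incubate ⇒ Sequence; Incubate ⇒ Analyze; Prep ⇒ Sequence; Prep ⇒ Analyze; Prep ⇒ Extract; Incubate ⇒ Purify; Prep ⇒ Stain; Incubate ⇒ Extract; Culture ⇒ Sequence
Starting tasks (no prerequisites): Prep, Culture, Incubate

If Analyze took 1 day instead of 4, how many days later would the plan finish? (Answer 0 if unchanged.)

Baseline: Culture→Purify = 9+12 = 21 → 21 days.
Analyze is off the critical path — its longest chain is 13 days, giving 8 of slack.
The critical path is still Culture→Purify; finish is now 21 days.
Change in finish: 21 − 21 = +0 days.

0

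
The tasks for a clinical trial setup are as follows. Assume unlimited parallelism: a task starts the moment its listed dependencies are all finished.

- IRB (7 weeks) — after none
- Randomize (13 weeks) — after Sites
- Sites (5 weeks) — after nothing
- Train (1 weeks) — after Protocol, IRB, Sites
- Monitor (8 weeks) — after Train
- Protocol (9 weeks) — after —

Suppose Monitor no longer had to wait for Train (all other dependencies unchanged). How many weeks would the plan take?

With the dependency in place, Protocol→Train→Monitor = 9+1+8 = 18 sets the finish at 18 weeks.
Without Train→Monitor, Monitor's earliest start moves from 10 to 0.
After: Sites→Randomize = 5+13 = 18 → 18 weeks.

18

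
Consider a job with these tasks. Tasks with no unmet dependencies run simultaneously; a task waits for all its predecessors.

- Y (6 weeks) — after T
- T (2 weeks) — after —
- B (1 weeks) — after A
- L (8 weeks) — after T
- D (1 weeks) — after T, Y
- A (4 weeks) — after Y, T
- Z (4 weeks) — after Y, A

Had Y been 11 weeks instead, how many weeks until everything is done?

21

Actual critical path: T→Y→A→Z = 2+6+4+4 = 16 ⇒ 16 weeks.
Since Y is critical, the +5 change carries straight to that chain (now 21 weeks).
No other chain overtakes it, so the finish is 21 weeks.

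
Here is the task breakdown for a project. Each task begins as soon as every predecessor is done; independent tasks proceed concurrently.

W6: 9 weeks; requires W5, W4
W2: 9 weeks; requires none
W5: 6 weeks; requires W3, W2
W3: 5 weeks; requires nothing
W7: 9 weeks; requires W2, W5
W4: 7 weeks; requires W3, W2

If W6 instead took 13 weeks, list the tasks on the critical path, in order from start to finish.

Critical path before the change: W2→W4→W6 = 9+7+9 = 25 giving 25 weeks.
Since W6 is critical, the +4 change carries straight to that chain (now 29 weeks).
The critical path is still W2→W4→W6; finish is now 29 weeks.

W2, W4, W6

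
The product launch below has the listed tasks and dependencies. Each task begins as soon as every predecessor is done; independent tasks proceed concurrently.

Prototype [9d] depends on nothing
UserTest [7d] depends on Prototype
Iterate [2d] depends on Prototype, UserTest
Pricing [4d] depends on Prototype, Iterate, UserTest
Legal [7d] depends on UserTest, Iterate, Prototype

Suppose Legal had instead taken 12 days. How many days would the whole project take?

The binding path is Prototype→UserTest→Iterate→Legal = 9+7+2+7 = 25; finish at 25 days.
Legal is on the critical path; changing it to 12 makes that path 30 days.
That remains the longest chain; total 30 days.

30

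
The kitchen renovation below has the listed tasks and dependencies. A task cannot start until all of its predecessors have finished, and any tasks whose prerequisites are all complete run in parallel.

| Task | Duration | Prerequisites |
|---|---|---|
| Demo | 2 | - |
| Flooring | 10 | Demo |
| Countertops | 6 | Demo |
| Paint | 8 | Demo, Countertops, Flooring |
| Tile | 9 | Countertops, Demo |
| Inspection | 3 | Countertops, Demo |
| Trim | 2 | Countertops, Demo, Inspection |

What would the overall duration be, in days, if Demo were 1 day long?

19

The binding path is Demo→Flooring→Paint = 2+10+8 = 20; finish at 20 days.
Since Demo is critical, the -1 change carries straight to that chain (now 19 days).
That remains the longest chain; total 19 days.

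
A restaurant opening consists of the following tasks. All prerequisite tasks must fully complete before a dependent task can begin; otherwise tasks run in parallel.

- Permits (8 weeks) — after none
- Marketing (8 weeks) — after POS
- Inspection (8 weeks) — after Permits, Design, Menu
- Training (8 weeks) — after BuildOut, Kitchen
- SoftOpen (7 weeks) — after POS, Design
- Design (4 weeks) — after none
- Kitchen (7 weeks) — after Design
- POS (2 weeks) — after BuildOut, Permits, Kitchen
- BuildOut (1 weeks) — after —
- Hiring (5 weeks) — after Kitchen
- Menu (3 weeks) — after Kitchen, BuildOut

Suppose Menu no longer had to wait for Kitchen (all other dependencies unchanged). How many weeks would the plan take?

21

Original critical path: Design→Kitchen→Menu→Inspection = 4+7+3+8 = 22 ⇒ 22 weeks.
Without Kitchen→Menu, Menu's earliest start moves from 11 to 1.
New critical path: Design→Kitchen→POS→Marketing = 4+7+2+8 = 21 ⇒ 21 weeks.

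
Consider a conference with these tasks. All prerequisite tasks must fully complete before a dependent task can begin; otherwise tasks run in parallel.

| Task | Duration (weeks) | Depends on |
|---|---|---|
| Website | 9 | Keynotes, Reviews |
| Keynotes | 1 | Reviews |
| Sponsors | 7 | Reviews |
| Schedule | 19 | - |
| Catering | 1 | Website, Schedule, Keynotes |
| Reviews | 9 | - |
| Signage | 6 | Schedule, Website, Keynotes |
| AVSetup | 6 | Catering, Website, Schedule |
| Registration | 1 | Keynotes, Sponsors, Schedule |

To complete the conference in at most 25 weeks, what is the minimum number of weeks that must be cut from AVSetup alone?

Current finish: 26 weeks; target: 25.
AVSetup is on every critical path, so each week cut from AVSetup cuts the finish by one (this holds down to a finish of 25).
Need 26 − 25 = 1 week off AVSetup → AVSetup becomes 5 weeks, finish becomes 25.

1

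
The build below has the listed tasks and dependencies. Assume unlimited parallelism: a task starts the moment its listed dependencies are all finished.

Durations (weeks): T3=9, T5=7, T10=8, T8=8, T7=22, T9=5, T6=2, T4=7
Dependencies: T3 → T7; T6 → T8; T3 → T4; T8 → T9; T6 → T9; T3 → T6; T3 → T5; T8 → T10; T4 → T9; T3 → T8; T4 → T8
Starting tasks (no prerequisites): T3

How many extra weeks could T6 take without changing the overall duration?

5

Critical path: T3→T4→T8→T10 = 9+7+8+8 = 32, so the finish is 32 weeks.
Longest path through T6: 27 weeks (earliest finish 11, latest finish 16).
Slack of T6 = 14 − 9 = 5 weeks.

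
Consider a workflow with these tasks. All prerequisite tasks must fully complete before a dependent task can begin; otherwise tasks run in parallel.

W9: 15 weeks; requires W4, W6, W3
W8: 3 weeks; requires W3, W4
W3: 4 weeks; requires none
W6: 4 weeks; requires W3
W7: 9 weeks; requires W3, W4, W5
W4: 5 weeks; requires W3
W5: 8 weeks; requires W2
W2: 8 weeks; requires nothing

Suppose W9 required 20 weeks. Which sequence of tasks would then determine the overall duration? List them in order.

W3, W4, W9

Actual critical path: W2→W5→W7 = 8+8+9 = 25 ⇒ 25 weeks.
W9 is off the critical path — its longest chain is 24 weeks, giving 1 of slack.
New critical path: W3→W4→W9 = 4+5+20 = 29 ⇒ 29 weeks.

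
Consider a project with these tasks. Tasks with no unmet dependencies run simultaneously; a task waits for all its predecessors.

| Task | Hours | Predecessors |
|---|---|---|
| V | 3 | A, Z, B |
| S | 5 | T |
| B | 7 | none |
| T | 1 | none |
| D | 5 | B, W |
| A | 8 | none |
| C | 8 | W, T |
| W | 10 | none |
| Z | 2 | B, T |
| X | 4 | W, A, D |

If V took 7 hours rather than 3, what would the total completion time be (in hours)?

19

Critical path before the change: W→D→X = 10+5+4 = 19 giving 19 hours.
V has 7 hours of float (longest path through it is 12).
That remains the longest chain; total 19 hours.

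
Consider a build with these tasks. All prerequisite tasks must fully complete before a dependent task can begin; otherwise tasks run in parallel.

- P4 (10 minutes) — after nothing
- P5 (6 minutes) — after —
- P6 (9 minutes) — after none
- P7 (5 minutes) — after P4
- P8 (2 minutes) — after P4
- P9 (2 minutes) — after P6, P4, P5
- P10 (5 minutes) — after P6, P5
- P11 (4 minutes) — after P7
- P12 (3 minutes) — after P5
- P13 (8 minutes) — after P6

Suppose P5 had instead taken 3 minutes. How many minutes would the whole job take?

19

Actual critical path: P4→P7→P11 = 10+5+4 = 19 ⇒ 19 minutes.
P5 has 8 minutes of float (longest path through it is 11).
That remains the longest chain; total 19 minutes.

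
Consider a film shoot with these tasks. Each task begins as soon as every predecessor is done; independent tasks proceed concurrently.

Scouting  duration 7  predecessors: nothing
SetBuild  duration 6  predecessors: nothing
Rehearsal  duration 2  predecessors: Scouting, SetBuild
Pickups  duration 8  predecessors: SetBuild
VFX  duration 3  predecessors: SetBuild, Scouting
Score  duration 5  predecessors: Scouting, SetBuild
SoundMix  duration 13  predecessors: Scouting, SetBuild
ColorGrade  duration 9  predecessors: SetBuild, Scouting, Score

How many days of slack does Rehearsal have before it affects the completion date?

12

Critical path: Scouting→Score→ColorGrade = 7+5+9 = 21, so the finish is 21 days.
Rehearsal finishes as early as 9 and must finish by 21.
Slack of Rehearsal = 19 − 7 = 12 days.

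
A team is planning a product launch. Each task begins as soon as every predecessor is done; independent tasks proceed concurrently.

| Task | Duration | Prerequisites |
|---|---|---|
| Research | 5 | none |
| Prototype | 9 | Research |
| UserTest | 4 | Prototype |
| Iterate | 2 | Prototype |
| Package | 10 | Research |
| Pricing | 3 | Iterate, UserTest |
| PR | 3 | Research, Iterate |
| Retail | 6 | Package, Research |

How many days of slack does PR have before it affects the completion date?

Research→Prototype→UserTest→Pricing = 5+9+4+3 = 21 sets the makespan at 21 days.
PR finishes as early as 19 and must finish by 21.
So PR can slip 21 − 19 = 2 days.

2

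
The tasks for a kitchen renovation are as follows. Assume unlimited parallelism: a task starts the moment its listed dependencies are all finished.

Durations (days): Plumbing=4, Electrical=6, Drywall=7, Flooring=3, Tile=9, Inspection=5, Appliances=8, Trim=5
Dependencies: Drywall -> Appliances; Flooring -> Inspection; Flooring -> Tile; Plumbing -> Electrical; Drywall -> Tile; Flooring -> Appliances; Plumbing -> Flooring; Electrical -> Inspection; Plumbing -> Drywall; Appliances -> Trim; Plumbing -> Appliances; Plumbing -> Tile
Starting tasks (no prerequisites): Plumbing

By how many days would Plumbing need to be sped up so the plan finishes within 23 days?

1

Current finish: 24 days; target: 23.
Plumbing is on every critical path, so each day cut from Plumbing cuts the finish by one (this holds down to a finish of 21).
Need 24 − 23 = 1 day off Plumbing → Plumbing becomes 3 days, finish becomes 23.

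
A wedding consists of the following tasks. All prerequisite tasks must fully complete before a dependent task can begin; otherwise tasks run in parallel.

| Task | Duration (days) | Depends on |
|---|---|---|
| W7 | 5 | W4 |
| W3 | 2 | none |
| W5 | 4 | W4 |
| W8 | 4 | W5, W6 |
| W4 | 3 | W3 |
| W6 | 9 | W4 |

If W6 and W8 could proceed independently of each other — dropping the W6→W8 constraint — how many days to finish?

14

Before: longest chain W3→W4→W6→W8 = 2+3+9+4 = 18, finish 18.
Without W6→W8, W8's earliest start moves from 14 to 9.
After: W3→W4→W6 = 2+3+9 = 14 → 14 days.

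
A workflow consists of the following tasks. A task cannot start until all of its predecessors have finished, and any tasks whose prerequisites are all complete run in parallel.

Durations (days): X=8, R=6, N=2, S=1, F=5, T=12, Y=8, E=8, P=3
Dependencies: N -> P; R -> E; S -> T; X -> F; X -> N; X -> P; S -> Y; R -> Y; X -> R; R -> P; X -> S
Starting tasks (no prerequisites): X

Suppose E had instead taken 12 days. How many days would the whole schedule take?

The binding path is X→R→E = 8+6+8 = 22; finish at 22 days.
E lies on that path, so at 12 days the path becomes 26 days.
That remains the longest chain; total 26 days.

26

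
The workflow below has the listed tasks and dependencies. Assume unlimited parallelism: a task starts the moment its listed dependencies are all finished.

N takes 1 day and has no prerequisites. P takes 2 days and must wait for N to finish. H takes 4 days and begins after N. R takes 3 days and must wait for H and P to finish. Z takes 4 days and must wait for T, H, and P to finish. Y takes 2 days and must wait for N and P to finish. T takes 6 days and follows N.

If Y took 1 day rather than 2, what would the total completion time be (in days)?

Actual critical path: N→T→Z = 1+6+4 = 11 ⇒ 11 days.
Y is off the critical path — its longest chain is 5 days, giving 6 of slack.
That remains the longest chain; total 11 days.

11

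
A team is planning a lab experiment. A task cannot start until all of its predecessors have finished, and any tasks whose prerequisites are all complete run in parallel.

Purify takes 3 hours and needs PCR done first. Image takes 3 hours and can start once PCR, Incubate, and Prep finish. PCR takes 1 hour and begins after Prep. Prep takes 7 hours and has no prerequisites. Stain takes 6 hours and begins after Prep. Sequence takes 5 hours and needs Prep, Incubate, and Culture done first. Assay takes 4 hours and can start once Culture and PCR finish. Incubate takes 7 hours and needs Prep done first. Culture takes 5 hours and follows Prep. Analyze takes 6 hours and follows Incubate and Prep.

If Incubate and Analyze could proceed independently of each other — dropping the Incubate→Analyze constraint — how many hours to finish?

Original critical path: Prep→Incubate→Analyze = 7+7+6 = 20 ⇒ 20 hours.
Without Incubate→Analyze, Analyze's earliest start moves from 14 to 7.
New critical path: Prep→Incubate→Sequence = 7+7+5 = 19 ⇒ 19 hours.

19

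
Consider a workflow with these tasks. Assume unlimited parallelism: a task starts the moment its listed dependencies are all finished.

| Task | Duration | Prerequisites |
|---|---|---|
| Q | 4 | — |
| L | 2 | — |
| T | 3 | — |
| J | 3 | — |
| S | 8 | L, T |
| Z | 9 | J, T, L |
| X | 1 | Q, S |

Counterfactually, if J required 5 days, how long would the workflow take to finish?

As given, the longest chain is J→Z = 3+9 = 12, so the finish is 12 days.
J lies on that path, so at 5 days the path becomes 14 days.
That remains the longest chain; total 14 days.

14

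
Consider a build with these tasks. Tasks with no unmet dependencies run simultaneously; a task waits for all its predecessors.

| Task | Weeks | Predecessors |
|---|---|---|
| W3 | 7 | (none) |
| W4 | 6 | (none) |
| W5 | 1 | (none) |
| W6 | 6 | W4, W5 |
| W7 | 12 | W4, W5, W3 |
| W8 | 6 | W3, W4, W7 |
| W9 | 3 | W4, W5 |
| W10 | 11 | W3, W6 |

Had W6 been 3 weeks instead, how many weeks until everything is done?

25

As given, the longest chain is W3→W7→W8 = 7+12+6 = 25, so the finish is 25 weeks.
The longest path through W6 is only 23 weeks, so W6 has float 2.
The critical path is still W3→W7→W8; finish is now 25 weeks.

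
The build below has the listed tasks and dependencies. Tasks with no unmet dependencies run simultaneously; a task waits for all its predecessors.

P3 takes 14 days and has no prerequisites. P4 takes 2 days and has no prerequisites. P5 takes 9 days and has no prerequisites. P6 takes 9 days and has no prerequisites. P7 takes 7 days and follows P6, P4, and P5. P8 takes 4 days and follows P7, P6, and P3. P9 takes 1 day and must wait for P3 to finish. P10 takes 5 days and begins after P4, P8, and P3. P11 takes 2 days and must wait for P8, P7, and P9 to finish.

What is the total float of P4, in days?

7

P5→P7→P8→P10 = 9+7+4+5 = 25 sets the makespan at 25 days.
P4 finishes as early as 2 and must finish by 9.
So P4 can slip 9 − 2 = 7 days.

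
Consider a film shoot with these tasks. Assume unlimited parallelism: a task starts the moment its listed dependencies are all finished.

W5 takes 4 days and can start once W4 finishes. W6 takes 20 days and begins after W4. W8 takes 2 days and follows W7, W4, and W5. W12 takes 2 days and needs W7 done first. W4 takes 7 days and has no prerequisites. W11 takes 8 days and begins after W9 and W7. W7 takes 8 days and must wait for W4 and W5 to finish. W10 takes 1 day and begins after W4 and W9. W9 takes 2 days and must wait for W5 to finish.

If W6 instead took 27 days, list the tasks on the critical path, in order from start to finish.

W4, W6

Actual critical path: W4→W6 = 7+20 = 27 ⇒ 27 days.
Since W6 is critical, the +7 change carries straight to that chain (now 34 days).
No other chain overtakes it, so the finish is 34 days.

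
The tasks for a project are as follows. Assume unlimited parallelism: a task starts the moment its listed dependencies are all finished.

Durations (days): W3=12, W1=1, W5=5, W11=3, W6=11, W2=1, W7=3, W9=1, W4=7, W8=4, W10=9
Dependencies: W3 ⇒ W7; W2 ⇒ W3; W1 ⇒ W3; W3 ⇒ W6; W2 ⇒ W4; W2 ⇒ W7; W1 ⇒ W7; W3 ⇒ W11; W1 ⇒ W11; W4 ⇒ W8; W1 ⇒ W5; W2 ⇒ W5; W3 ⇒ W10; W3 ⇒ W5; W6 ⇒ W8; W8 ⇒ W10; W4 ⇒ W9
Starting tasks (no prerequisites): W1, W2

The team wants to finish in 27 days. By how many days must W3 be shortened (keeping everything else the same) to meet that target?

10

Current finish: 37 days; target: 27.
W3 is on every critical path, so each day cut from W3 cuts the finish by one (this holds down to a finish of 26).
Need 37 − 27 = 10 days off W3 → W3 becomes 2 days, finish becomes 27.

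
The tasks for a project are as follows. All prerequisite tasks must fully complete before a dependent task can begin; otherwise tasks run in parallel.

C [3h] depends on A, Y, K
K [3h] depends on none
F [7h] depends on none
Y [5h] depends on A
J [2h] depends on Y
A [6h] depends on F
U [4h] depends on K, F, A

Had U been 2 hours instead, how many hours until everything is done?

21

Critical path before the change: F→A→Y→C = 7+6+5+3 = 21 giving 21 hours.
The longest path through U is only 17 hours, so U has float 4.
The critical path is still F→A→Y→C; finish is now 21 hours.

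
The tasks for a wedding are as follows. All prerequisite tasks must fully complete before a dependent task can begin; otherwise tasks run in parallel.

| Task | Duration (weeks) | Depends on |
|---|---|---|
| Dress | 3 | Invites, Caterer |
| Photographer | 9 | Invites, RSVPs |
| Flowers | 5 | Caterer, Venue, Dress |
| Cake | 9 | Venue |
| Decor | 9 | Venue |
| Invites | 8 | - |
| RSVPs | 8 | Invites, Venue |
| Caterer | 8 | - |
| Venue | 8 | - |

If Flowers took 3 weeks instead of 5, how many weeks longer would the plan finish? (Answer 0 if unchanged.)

The binding path is Venue→RSVPs→Photographer = 8+8+9 = 25; finish at 25 weeks.
Flowers has 9 weeks of float (longest path through it is 16).
No other chain overtakes it, so the finish is 25 weeks.
Change in finish: 25 − 25 = +0 weeks.

0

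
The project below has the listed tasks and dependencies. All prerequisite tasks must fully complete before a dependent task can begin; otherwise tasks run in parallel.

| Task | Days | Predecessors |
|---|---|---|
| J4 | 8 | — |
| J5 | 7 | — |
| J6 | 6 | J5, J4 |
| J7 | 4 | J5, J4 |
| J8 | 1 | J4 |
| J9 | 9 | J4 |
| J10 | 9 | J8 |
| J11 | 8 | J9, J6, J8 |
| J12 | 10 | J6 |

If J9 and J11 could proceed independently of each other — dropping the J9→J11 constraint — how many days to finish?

With the dependency in place, J4→J9→J11 = 8+9+8 = 25 sets the finish at 25 days.
Without J9→J11, J11's earliest start moves from 17 to 14.
After: J4→J6→J12 = 8+6+10 = 24 → 24 days.

24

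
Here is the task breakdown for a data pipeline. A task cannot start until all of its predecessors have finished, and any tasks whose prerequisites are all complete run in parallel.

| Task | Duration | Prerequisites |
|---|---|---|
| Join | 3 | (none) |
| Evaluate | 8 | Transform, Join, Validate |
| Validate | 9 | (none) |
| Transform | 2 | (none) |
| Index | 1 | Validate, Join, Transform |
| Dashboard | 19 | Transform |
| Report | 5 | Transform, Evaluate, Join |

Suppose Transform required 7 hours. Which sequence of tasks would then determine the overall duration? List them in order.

Transform, Dashboard

The binding path is Validate→Evaluate→Report = 9+8+5 = 22; finish at 22 hours.
Transform has 1 hour of float (longest path through it is 21).
Now Transform→Dashboard = 7+19 = 26 is longest, so the finish becomes 26 hours.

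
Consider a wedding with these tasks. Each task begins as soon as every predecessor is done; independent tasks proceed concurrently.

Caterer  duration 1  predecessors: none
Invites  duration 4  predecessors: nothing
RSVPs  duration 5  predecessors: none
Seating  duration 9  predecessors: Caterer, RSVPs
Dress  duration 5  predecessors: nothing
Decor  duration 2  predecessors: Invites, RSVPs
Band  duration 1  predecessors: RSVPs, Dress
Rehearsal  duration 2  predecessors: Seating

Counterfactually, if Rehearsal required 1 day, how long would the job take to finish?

15

Baseline: RSVPs→Seating→Rehearsal = 5+9+2 = 16 → 16 days.
Since Rehearsal is critical, the -1 change carries straight to that chain (now 15 days).
That remains the longest chain; total 15 days.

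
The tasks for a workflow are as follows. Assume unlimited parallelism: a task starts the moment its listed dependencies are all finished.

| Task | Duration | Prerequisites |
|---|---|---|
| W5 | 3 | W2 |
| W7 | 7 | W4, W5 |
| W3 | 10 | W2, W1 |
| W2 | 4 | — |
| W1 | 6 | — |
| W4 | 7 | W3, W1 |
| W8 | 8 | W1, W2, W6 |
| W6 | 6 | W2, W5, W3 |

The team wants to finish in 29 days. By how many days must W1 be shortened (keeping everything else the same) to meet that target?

Current finish: 30 days; target: 29.
W1 is on every critical path, so each day cut from W1 cuts the finish by one (this holds down to a finish of 28).
Need 30 − 29 = 1 day off W1 → W1 becomes 5 days, finish becomes 29.

1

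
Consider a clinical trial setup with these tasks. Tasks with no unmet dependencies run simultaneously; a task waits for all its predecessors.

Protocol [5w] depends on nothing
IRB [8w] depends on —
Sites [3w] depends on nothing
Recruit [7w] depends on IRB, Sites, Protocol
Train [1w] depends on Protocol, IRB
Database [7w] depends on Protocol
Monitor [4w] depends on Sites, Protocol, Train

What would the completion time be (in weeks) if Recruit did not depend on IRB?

Before: longest chain IRB→Recruit = 8+7 = 15, finish 15.
Without IRB→Recruit, Recruit's earliest start moves from 8 to 5.
The longest chain is now IRB→Train→Monitor = 8+1+4 = 13, so the project takes 13 weeks.

13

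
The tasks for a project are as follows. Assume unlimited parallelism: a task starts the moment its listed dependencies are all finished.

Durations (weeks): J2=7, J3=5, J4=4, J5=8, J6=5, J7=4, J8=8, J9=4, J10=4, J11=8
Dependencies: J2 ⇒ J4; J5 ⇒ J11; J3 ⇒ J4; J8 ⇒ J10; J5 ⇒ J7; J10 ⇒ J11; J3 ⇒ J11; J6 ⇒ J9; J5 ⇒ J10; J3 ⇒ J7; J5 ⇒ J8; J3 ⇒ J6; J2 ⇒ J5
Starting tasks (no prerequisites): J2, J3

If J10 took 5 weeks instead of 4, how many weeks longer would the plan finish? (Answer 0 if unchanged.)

As given, the longest chain is J2→J5→J8→J10→J11 = 7+8+8+4+8 = 35, so the finish is 35 weeks.
J10 is on the critical path; changing it to 5 makes that path 36 weeks.
The critical path is still J2→J5→J8→J10→J11; finish is now 36 weeks.
Change in finish: 36 − 35 = +1 weeks.

1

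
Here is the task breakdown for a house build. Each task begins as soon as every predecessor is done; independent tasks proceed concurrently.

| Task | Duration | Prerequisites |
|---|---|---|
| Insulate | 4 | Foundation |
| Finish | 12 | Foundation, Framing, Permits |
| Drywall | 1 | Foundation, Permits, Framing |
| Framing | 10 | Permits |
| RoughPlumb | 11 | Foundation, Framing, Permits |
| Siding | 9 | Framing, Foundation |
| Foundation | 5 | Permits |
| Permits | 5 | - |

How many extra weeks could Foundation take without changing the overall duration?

Critical path: Permits→Framing→Finish = 5+10+12 = 27, so the finish is 27 weeks.
The longest chain containing Foundation totals 22 weeks.
So Foundation can slip 15 − 10 = 5 weeks.

5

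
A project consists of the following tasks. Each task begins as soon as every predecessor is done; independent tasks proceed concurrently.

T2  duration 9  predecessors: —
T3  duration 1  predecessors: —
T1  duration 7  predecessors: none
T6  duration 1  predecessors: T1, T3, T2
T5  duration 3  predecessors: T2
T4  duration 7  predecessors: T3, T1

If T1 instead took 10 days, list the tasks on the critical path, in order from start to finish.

T1, T4

As given, the longest chain is T1→T4 = 7+7 = 14, so the finish is 14 days.
T1 lies on that path, so at 10 days the path becomes 17 days.
No other chain overtakes it, so the finish is 17 days.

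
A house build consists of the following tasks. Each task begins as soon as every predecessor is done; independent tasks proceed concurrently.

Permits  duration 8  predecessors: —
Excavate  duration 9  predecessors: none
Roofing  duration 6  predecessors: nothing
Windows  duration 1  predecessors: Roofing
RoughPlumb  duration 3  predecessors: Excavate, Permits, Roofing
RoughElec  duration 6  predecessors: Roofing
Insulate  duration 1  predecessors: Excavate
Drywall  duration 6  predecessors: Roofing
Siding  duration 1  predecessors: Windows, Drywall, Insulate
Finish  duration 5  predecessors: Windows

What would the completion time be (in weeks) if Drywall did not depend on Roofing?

12

With the dependency in place, Roofing→Drywall→Siding = 6+6+1 = 13 sets the finish at 13 weeks.
Without Roofing→Drywall, Drywall's earliest start moves from 6 to 0.
New critical path: Excavate→RoughPlumb = 9+3 = 12 ⇒ 12 weeks.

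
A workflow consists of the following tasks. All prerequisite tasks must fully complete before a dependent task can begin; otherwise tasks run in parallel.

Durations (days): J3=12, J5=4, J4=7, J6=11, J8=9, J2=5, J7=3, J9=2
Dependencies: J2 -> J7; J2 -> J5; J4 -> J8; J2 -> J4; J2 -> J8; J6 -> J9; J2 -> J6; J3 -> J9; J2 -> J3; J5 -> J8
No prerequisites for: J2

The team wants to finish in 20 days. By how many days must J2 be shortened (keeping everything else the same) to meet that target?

1

Current finish: 21 days; target: 20.
J2 is on every critical path, so each day cut from J2 cuts the finish by one (this holds down to a finish of 17).
Need 21 − 20 = 1 day off J2 → J2 becomes 4 days, finish becomes 20.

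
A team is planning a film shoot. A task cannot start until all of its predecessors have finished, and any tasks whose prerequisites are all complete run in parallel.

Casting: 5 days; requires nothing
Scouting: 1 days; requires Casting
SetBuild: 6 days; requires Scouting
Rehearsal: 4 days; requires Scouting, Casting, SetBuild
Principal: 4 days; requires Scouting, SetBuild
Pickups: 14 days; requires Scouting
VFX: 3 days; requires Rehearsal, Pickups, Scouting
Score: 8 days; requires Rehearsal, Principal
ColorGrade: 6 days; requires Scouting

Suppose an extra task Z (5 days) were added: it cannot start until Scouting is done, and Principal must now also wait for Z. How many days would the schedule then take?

Originally the schedule takes 24 days.
With Z inserted, Principal now waits for max(Scouting, SetBuild, Z).
New critical path: Casting→Scouting→SetBuild→Rehearsal→Score = 5+1+6+4+8 = 24 ⇒ 24 days.

24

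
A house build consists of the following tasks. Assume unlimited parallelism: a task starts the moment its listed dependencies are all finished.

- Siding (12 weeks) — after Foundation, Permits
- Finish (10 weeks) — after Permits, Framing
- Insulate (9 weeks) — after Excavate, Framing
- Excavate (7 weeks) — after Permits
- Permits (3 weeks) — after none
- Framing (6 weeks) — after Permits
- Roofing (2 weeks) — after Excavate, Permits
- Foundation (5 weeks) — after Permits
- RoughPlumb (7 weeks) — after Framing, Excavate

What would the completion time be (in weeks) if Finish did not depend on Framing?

20

With the dependency in place, Permits→Foundation→Siding = 3+5+12 = 20 sets the finish at 20 weeks.
Without Framing→Finish, Finish's earliest start moves from 9 to 3.
The longest chain is now Permits→Foundation→Siding = 3+5+12 = 20, so the house build takes 20 weeks.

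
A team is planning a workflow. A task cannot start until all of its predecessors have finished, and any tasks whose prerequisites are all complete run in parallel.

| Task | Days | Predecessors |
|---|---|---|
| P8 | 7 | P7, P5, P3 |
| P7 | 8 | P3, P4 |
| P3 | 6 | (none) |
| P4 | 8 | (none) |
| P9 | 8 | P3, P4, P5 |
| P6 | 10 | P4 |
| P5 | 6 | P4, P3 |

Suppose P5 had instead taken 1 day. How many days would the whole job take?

Baseline: P4→P7→P8 = 8+8+7 = 23 → 23 days.
P5 has 1 day of float (longest path through it is 22).
That remains the longest chain; total 23 days.

23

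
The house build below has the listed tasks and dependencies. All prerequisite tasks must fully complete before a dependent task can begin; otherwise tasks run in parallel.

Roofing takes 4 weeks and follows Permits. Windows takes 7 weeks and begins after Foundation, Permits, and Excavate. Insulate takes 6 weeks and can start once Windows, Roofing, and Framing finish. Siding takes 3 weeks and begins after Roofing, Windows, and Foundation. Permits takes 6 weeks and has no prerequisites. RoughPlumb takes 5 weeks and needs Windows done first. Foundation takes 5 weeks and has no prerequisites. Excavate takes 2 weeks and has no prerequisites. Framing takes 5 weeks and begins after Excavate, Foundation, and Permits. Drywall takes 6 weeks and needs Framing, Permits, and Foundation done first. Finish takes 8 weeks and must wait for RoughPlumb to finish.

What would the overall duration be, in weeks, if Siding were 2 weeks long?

The binding path is Permits→Windows→RoughPlumb→Finish = 6+7+5+8 = 26; finish at 26 weeks.
Siding has 10 weeks of float (longest path through it is 16).
The critical path is still Permits→Windows→RoughPlumb→Finish; finish is now 26 weeks.

26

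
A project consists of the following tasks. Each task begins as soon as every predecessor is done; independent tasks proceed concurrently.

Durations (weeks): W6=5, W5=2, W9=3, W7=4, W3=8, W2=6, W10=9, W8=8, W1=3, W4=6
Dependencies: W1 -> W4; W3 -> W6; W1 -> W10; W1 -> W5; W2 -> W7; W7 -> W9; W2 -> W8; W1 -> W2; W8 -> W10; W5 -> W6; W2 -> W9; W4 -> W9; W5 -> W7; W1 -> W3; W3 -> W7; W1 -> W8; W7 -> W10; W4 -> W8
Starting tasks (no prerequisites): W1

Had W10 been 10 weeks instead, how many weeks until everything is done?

As given, the longest chain is W1→W2→W8→W10 = 3+6+8+9 = 26, so the finish is 26 weeks.
W10 lies on that path, so at 10 weeks the path becomes 27 weeks.
The critical path is still W1→W2→W8→W10; finish is now 27 weeks.

27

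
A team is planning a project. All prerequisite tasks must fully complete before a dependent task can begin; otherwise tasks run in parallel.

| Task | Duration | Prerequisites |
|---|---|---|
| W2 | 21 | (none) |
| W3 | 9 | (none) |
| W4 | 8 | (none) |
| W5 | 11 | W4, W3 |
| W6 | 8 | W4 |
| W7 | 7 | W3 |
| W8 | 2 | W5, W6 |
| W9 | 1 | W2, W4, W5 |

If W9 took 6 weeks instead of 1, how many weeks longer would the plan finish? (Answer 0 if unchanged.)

5

Critical path before the change: W2→W9 = 21+1 = 22 giving 22 weeks.
Since W9 is critical, the +5 change carries straight to that chain (now 27 weeks).
No other chain overtakes it, so the finish is 27 weeks.
Change in finish: 27 − 22 = +5 weeks.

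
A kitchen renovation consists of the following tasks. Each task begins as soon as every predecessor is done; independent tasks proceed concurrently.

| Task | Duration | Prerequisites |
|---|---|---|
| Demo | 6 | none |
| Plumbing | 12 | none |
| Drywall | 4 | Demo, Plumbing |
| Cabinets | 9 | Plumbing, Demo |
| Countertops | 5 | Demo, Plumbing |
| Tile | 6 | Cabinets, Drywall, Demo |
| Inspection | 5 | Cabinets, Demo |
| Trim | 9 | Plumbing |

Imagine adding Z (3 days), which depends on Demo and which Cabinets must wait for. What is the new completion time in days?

Originally the plan takes 27 days.
With Z inserted, Cabinets now waits for max(Plumbing, Demo, Z).
New critical path: Plumbing→Cabinets→Tile = 12+9+6 = 27 ⇒ 27 days.

27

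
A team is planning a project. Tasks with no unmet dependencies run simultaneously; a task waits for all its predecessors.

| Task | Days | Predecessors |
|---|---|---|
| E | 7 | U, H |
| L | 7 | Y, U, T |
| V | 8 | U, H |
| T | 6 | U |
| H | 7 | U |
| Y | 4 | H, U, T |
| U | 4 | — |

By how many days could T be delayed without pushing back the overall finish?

The longest chain is U→H→Y→L = 4+7+4+7 = 22; overall finish 22 days.
Longest path through T: 21 days (earliest finish 10, latest finish 11).
Slack of T = 5 − 4 = 1 day.

1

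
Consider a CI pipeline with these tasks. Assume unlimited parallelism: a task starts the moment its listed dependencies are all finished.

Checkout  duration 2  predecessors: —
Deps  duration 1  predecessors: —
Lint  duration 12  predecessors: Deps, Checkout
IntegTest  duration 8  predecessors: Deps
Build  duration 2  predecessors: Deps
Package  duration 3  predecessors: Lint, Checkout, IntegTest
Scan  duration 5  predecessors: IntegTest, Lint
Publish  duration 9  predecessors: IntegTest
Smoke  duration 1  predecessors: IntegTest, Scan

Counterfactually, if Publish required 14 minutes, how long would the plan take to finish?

As given, the longest chain is Checkout→Lint→Scan→Smoke = 2+12+5+1 = 20, so the finish is 20 minutes.
Publish is off the critical path — its longest chain is 18 minutes, giving 2 of slack.
New critical path: Deps→IntegTest→Publish = 1+8+14 = 23 ⇒ 23 minutes.

23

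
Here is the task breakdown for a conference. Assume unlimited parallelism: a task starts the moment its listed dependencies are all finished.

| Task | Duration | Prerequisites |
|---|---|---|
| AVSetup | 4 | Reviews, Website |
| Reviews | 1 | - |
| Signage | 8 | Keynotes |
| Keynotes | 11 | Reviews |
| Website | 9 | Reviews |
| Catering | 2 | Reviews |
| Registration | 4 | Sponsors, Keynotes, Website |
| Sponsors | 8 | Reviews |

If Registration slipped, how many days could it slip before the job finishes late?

The longest chain is Reviews→Keynotes→Signage = 1+11+8 = 20; overall finish 20 days.
Registration finishes as early as 16 and must finish by 20.
So Registration can slip 20 − 16 = 4 days.

4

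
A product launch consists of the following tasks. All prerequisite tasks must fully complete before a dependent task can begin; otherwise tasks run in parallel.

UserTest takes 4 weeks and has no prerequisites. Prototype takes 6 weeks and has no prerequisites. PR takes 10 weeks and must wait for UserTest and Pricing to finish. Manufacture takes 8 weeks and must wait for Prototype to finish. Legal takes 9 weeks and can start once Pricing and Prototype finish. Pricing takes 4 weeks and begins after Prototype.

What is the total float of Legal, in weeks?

Critical path: Prototype→Pricing→PR = 6+4+10 = 20, so the finish is 20 weeks.
Longest path through Legal: 19 weeks (earliest finish 19, latest finish 20).
Float = 20 − 19 = 1.

1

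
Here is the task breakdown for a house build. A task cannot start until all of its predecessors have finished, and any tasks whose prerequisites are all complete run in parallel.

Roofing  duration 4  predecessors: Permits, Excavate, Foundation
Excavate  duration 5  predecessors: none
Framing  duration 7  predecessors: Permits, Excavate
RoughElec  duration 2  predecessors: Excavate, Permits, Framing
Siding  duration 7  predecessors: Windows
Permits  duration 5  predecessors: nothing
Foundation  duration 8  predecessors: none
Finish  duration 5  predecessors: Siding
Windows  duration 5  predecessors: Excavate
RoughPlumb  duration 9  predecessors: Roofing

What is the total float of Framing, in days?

The longest chain is Excavate→Windows→Siding→Finish = 5+5+7+5 = 22; overall finish 22 days.
The longest chain containing Framing totals 14 days.
Float = 22 − 14 = 8.

8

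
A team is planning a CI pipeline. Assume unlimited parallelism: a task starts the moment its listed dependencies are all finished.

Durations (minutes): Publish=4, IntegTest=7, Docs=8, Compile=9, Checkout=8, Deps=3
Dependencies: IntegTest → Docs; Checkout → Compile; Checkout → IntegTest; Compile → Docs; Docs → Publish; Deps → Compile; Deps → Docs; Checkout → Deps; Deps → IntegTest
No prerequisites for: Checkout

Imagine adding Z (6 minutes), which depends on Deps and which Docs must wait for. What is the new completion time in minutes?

Originally the plan takes 32 minutes.
With Z inserted, Docs now waits for max(Deps, IntegTest, Compile, Z).
New critical path: Checkout→Deps→Compile→Docs→Publish = 8+3+9+8+4 = 32 ⇒ 32 minutes.

32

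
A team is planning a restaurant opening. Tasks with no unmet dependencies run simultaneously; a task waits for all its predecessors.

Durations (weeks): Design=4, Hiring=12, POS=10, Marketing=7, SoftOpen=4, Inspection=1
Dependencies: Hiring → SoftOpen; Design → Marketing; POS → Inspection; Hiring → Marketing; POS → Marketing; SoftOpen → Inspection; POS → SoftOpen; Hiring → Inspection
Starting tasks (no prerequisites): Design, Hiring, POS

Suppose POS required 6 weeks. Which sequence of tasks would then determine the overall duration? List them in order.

Hiring, Marketing

Baseline: Hiring→Marketing = 12+7 = 19 → 19 weeks.
POS is off the critical path — its longest chain is 17 weeks, giving 2 of slack.
The critical path is still Hiring→Marketing; finish is now 19 weeks.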